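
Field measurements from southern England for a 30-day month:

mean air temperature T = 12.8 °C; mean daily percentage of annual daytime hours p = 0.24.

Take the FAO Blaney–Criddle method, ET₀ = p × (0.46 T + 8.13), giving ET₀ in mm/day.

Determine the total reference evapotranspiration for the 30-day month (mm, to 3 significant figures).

101 mm

ET₀ = 0.24 × (0.46 × 12.8 + 8.13) = 0.24 × 14.018 = 3.3643 mm/d
Monthly total = 3.3643 × 30 = 100.929 mm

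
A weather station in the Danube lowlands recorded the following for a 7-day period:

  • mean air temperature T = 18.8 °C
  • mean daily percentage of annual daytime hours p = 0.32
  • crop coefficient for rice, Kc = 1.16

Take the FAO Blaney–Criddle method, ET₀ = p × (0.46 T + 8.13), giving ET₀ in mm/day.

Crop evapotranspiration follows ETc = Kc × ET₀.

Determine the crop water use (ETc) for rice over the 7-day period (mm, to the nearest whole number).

ET₀ = 0.32 × (0.46 × 18.8 + 8.13) = 0.32 × 16.778 = 5.3690 mm/d
ETc = Kc × ET₀ = 1.16 × 5.3690 = 6.2280 mm/d
Over 7 days: 6.2280 × 7 = 43.596 mm

44 mm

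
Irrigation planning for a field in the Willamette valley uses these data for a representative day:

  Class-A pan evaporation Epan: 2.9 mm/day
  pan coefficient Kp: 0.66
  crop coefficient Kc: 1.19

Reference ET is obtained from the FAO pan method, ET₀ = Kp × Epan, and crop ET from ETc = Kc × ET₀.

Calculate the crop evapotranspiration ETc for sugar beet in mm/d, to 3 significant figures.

ET₀ = 0.66 × 2.9 = 1.9140 mm/d
ETc = Kc × ET₀ = 1.19 × 1.9140 = 2.2777 mm/d

2.28 mm/d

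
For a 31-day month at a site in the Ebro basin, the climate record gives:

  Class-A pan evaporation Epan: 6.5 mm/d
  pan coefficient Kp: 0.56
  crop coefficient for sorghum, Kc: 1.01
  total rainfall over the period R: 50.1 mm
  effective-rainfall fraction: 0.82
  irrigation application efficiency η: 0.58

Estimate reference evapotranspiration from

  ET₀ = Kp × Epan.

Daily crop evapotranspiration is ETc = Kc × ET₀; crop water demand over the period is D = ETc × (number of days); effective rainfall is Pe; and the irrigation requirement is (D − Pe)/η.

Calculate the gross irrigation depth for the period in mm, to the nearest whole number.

ET₀ = 0.56 × 6.5 = 3.6400 mm/d
ETc = Kc × ET₀ = 1.01 × 3.6400 = 3.6764 mm/d
Crop demand D = ETc × 31 d = 3.6764 × 31 = 113.968 mm
Pe = 0.82 × 50.1 = 41.082 mm
D − Pe = 113.968 − 41.082 = 72.886 mm
Gross irrigation = 72.886 / 0.58 = 125.666 mm

126 mm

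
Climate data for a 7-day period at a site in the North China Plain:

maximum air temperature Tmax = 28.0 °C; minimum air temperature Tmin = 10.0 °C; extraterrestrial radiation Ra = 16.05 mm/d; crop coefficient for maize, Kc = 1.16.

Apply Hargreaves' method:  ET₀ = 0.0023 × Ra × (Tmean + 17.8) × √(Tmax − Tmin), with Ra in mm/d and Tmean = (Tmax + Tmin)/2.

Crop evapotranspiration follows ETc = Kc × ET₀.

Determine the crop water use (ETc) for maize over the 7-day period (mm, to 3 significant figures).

Tmean = (28.0 + 10.0)/2 = 19.00 °C
ET₀ = 0.0023 × 16.05 × (19.00 + 17.8) × √18.0 = 0.0023 × 16.05 × 36.80 × 4.2426 = 5.7635 mm/d
ETc = Kc × ET₀ = 1.16 × 5.7635 = 6.6857 mm/d
Over 7 days: 6.6857 × 7 = 46.800 mm

46.8 mm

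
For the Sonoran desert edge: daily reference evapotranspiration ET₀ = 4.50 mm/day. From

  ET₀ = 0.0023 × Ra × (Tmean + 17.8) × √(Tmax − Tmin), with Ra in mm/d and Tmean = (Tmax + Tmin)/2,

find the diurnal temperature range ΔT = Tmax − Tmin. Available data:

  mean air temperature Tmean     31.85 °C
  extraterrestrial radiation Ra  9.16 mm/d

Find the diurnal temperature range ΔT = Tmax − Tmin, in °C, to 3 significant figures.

√ΔT = ET₀ / [0.0023 × Ra × (Tmean+17.8)] = 4.50 / (0.0023 × 9.16 × 49.65) = 4.3020
ΔT = 4.3020² = 18.507 °C

18.5 °C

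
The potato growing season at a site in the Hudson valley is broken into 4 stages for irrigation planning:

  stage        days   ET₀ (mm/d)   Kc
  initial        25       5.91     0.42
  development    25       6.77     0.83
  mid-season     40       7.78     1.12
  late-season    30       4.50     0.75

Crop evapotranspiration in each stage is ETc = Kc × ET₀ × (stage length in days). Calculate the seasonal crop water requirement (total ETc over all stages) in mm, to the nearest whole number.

initial: 0.42 × 5.91 × 25 = 62.06 mm
development: 0.83 × 6.77 × 25 = 140.48 mm
mid-season: 1.12 × 7.78 × 40 = 348.54 mm
late-season: 0.75 × 4.50 × 30 = 101.25 mm
Seasonal total = 652.33 mm

652 mm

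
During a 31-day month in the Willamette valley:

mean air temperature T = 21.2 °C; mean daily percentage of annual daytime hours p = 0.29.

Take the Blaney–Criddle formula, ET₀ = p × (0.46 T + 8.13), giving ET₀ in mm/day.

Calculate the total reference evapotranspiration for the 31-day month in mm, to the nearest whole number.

161 mm

ET₀ = 0.29 × (0.46 × 21.2 + 8.13) = 0.29 × 17.882 = 5.1858 mm/d
Monthly total = 5.1858 × 31 = 160.760 mm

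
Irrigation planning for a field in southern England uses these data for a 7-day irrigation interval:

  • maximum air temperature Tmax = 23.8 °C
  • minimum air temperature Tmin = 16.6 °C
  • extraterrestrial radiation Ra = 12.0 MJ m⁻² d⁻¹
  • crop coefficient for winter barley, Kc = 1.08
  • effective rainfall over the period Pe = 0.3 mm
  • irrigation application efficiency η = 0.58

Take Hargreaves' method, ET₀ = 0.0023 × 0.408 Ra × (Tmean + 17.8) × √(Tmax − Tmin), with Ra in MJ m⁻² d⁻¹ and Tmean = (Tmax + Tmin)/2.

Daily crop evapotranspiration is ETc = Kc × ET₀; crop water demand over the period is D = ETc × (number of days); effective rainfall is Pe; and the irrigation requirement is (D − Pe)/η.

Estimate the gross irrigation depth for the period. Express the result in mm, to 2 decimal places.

Tmean = (23.8 + 16.6)/2 = 20.20 °C
0.408 Ra = 0.408 × 12.0 = 4.8960 mm/d equivalent
ET₀ = 0.0023 × 4.8960 × (20.20 + 17.8) × √7.2 = 0.0023 × 4.8960 × 38.00 × 2.6833 = 1.1482 mm/d
ETc = Kc × ET₀ = 1.08 × 1.1482 = 1.2401 mm/d
Crop demand D = ETc × 7 d = 1.2401 × 7 = 8.681 mm
D − Pe = 8.681 − 0.3 = 8.381 mm
Gross irrigation = 8.381 / 0.58 = 14.450 mm

14.45 mm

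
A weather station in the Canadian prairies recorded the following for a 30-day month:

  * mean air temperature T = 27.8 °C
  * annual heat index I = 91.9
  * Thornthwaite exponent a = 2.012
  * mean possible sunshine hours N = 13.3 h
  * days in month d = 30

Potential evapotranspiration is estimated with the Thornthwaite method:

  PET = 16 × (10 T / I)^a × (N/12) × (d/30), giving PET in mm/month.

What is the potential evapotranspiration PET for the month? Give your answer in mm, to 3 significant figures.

10T/I = 10 × 27.8 / 91.9 = 3.0250
(10T/I)^a = 3.0250^2.012 = 9.2730
Uncorrected PET = 16 × 9.2730 = 148.368 mm
Correction = (N/12)(d/30) = (13.3/12)(30/30) = 1.1083
PET = 148.368 × 1.1083 = 164.436 mm/month

164 mm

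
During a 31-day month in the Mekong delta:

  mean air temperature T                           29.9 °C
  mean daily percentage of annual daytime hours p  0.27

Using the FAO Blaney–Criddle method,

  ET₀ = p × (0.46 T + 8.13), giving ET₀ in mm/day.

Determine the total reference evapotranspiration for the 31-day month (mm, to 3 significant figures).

ET₀ = 0.27 × (0.46 × 29.9 + 8.13) = 0.27 × 21.884 = 5.9087 mm/d
Monthly total = 5.9087 × 31 = 183.170 mm

183 mm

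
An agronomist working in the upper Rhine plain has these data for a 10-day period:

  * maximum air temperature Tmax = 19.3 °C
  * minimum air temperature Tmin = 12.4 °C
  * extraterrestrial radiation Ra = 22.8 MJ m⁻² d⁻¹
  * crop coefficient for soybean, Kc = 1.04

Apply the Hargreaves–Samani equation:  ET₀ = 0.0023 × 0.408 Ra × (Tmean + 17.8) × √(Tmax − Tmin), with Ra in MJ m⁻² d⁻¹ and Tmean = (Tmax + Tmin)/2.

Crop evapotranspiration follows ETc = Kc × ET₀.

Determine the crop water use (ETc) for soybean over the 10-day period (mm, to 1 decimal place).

Tmean = (19.3 + 12.4)/2 = 15.85 °C
0.408 Ra = 0.408 × 22.8 = 9.3024 mm/d equivalent
ET₀ = 0.0023 × 9.3024 × (15.85 + 17.8) × √6.9 = 0.0023 × 9.3024 × 33.65 × 2.6268 = 1.8912 mm/d
ETc = Kc × ET₀ = 1.04 × 1.8912 = 1.9668 mm/d
Over 10 days: 1.9668 × 10 = 19.668 mm

19.7 mm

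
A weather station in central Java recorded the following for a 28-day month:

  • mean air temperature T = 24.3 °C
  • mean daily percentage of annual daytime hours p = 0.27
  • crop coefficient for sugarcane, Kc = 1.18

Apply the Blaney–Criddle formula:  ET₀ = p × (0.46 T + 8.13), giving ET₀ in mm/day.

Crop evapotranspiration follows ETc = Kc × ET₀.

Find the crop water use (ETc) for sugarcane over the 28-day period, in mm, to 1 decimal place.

ET₀ = 0.27 × (0.46 × 24.3 + 8.13) = 0.27 × 19.308 = 5.2132 mm/d
ETc = Kc × ET₀ = 1.18 × 5.2132 = 6.1516 mm/d
Over 28 days: 6.1516 × 28 = 172.245 mm

172.2 mm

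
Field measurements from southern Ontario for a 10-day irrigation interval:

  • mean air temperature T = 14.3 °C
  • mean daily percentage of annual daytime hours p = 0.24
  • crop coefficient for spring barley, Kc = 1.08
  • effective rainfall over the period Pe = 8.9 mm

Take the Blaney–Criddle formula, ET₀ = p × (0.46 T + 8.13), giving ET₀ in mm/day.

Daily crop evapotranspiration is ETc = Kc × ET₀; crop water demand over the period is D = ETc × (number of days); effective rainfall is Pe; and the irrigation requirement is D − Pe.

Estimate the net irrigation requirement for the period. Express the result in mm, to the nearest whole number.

ET₀ = 0.24 × (0.46 × 14.3 + 8.13) = 0.24 × 14.708 = 3.5299 mm/d
ETc = Kc × ET₀ = 1.08 × 3.5299 = 3.8123 mm/d
Crop demand D = ETc × 10 d = 3.8123 × 10 = 38.123 mm
D − Pe = 38.123 − 8.9 = 29.223 mm

29 mm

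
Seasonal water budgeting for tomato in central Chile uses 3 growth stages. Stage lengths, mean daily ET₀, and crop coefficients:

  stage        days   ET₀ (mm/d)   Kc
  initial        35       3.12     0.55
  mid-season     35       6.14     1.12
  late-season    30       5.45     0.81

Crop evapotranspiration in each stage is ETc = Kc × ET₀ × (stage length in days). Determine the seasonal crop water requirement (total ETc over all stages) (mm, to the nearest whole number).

initial: 0.55 × 3.12 × 35 = 60.06 mm
mid-season: 1.12 × 6.14 × 35 = 240.69 mm
late-season: 0.81 × 5.45 × 30 = 132.44 mm
Seasonal total = 433.19 mm

433 mm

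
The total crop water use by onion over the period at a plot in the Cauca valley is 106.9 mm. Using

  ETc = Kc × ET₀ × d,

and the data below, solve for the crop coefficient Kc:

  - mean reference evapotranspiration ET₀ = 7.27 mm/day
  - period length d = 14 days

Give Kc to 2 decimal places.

ETc = Kc × ET₀ × d  ⇒  Kc = ETc / (ET₀ × d)
Kc = 106.9 / (7.27 × 14) = 106.9 / 101.78 = 1.0503

1.05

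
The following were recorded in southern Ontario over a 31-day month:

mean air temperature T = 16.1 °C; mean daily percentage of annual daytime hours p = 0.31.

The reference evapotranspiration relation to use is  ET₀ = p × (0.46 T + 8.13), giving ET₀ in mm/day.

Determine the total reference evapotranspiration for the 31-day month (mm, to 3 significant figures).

ET₀ = 0.31 × (0.46 × 16.1 + 8.13) = 0.31 × 15.536 = 4.8162 mm/d
Monthly total = 4.8162 × 31 = 149.302 mm

149 mm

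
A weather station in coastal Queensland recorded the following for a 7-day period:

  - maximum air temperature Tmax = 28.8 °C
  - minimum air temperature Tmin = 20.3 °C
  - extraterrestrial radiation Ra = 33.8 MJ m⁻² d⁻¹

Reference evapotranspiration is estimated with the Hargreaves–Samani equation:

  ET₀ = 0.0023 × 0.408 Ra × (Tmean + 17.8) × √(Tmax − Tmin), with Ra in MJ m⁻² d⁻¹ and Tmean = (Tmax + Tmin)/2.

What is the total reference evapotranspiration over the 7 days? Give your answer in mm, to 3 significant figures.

Tmean = (28.8 + 20.3)/2 = 24.55 °C
0.408 Ra = 0.408 × 33.8 = 13.7904 mm/d equivalent
ET₀ = 0.0023 × 13.7904 × (24.55 + 17.8) × √8.5 = 0.0023 × 13.7904 × 42.35 × 2.9155 = 3.9163 mm/d
Over 7 days: 3.9163 × 7 = 27.414 mm

27.4 mm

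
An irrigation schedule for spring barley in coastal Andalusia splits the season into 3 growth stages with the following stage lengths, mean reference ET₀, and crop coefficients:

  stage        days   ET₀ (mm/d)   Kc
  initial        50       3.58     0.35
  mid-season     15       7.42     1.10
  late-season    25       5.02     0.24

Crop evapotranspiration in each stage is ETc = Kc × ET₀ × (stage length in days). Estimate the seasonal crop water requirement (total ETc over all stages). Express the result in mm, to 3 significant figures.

215 mm

initial: 0.35 × 3.58 × 50 = 62.65 mm
mid-season: 1.10 × 7.42 × 15 = 122.43 mm
late-season: 0.24 × 5.02 × 25 = 30.12 mm
Seasonal total = 215.20 mm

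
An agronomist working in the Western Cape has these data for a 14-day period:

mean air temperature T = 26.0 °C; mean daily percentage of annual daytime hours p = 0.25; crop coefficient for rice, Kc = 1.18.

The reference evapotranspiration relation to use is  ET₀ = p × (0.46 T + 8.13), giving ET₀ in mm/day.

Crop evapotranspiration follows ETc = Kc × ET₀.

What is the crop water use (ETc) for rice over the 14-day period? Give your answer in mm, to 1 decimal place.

ET₀ = 0.25 × (0.46 × 26.0 + 8.13) = 0.25 × 20.090 = 5.0225 mm/d
ETc = Kc × ET₀ = 1.18 × 5.0225 = 5.9266 mm/d
Over 14 days: 5.9266 × 14 = 82.972 mm

83.0 mm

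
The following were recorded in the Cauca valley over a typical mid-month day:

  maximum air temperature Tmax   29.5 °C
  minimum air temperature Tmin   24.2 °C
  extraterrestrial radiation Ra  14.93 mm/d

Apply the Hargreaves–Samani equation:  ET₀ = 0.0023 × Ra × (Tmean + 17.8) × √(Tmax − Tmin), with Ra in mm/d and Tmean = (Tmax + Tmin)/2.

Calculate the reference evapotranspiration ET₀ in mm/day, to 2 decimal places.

3.53 mm/day

Tmean = (29.5 + 24.2)/2 = 26.85 °C
ET₀ = 0.0023 × 14.93 × (26.85 + 17.8) × √5.3 = 0.0023 × 14.93 × 44.65 × 2.3022 = 3.5298 mm/d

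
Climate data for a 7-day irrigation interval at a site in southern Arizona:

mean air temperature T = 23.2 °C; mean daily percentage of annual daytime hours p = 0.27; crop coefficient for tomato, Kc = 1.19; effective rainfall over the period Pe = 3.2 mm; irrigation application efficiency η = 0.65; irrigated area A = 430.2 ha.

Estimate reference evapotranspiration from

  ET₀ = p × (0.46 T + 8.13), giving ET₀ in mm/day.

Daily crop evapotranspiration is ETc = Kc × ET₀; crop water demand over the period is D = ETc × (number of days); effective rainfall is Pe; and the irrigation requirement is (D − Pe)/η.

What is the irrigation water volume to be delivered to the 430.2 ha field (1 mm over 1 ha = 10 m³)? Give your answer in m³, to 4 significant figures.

ET₀ = 0.27 × (0.46 × 23.2 + 8.13) = 0.27 × 18.802 = 5.0765 mm/d
ETc = Kc × ET₀ = 1.19 × 5.0765 = 6.0410 mm/d
Crop demand D = ETc × 7 d = 6.0410 × 7 = 42.287 mm
D − Pe = 42.287 − 3.2 = 39.087 mm
Gross irrigation = 39.087 / 0.65 = 60.134 mm
Volume = 60.134 mm × 430.2 ha × 10 = 258696.5 m³

258700 m³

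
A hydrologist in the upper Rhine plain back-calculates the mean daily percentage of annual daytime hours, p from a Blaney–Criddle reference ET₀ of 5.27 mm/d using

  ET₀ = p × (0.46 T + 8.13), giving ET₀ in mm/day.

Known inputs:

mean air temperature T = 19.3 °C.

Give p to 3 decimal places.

p = ET₀ / (0.46 T + 8.13) = 5.27 / (0.46 × 19.3 + 8.13) = 5.27 / 17.008 = 0.3099

0.310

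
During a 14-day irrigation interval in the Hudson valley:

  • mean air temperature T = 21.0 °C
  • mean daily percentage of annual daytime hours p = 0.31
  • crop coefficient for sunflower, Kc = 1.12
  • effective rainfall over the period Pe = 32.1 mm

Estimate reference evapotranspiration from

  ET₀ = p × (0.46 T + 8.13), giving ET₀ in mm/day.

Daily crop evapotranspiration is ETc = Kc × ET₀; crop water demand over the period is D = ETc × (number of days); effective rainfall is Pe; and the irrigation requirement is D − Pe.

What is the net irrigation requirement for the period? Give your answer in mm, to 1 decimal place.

54.4 mm

ET₀ = 0.31 × (0.46 × 21.0 + 8.13) = 0.31 × 17.790 = 5.5149 mm/d
ETc = Kc × ET₀ = 1.12 × 5.5149 = 6.1767 mm/d
Crop demand D = ETc × 14 d = 6.1767 × 14 = 86.474 mm
D − Pe = 86.474 − 32.1 = 54.374 mm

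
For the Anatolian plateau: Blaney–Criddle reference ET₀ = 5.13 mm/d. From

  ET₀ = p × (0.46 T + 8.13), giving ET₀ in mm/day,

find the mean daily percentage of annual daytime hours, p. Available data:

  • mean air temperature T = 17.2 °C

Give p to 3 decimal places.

0.320

p = ET₀ / (0.46 T + 8.13) = 5.13 / (0.46 × 17.2 + 8.13) = 5.13 / 16.042 = 0.3198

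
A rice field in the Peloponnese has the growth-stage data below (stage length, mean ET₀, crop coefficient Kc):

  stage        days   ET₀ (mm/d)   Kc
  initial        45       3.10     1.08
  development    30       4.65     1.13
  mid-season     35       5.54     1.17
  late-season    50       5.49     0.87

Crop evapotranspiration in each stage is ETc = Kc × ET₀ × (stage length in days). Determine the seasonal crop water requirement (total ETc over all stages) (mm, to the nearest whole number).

774 mm

initial: 1.08 × 3.10 × 45 = 150.66 mm
development: 1.13 × 4.65 × 30 = 157.64 mm
mid-season: 1.17 × 5.54 × 35 = 226.86 mm
late-season: 0.87 × 5.49 × 50 = 238.82 mm
Seasonal total = 773.98 mm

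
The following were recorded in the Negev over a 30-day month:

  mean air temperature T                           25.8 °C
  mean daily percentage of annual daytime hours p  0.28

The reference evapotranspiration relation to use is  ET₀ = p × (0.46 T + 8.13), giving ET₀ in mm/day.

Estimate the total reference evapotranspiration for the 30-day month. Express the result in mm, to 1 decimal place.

168.0 mm

ET₀ = 0.28 × (0.46 × 25.8 + 8.13) = 0.28 × 19.998 = 5.5994 mm/d
Monthly total = 5.5994 × 30 = 167.982 mm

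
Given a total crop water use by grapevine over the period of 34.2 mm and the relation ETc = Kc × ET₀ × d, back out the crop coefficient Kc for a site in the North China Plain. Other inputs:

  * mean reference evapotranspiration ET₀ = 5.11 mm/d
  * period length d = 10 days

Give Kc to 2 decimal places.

0.67

ETc = Kc × ET₀ × d  ⇒  Kc = ETc / (ET₀ × d)
Kc = 34.2 / (5.11 × 10) = 34.2 / 51.10 = 0.6693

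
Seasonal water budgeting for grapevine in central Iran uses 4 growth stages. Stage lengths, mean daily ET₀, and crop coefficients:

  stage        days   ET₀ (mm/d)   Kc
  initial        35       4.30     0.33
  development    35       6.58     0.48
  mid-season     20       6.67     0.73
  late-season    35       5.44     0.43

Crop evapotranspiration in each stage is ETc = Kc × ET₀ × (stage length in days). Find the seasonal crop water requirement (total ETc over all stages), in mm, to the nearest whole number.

339 mm

initial: 0.33 × 4.30 × 35 = 49.67 mm
development: 0.48 × 6.58 × 35 = 110.54 mm
mid-season: 0.73 × 6.67 × 20 = 97.38 mm
late-season: 0.43 × 5.44 × 35 = 81.87 mm
Seasonal total = 339.46 mm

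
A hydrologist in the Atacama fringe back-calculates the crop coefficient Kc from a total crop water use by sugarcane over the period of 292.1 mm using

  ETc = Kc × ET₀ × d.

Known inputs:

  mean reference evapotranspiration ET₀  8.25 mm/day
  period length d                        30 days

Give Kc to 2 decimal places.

1.18

ETc = Kc × ET₀ × d  ⇒  Kc = ETc / (ET₀ × d)
Kc = 292.1 / (8.25 × 30) = 292.1 / 247.50 = 1.1802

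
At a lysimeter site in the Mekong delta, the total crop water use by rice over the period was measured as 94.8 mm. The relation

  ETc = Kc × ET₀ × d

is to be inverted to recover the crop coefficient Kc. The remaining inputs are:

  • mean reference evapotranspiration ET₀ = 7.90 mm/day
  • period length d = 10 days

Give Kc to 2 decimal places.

1.20

ETc = Kc × ET₀ × d  ⇒  Kc = ETc / (ET₀ × d)
Kc = 94.8 / (7.90 × 10) = 94.8 / 79.00 = 1.2000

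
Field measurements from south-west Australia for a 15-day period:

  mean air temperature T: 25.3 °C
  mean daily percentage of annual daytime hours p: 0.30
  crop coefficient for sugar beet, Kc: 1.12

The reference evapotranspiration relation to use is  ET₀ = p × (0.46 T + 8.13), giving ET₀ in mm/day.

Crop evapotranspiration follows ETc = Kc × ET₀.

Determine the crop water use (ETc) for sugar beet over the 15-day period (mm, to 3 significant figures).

99.6 mm

ET₀ = 0.30 × (0.46 × 25.3 + 8.13) = 0.30 × 19.768 = 5.9304 mm/d
ETc = Kc × ET₀ = 1.12 × 5.9304 = 6.6420 mm/d
Over 15 days: 6.6420 × 15 = 99.630 mm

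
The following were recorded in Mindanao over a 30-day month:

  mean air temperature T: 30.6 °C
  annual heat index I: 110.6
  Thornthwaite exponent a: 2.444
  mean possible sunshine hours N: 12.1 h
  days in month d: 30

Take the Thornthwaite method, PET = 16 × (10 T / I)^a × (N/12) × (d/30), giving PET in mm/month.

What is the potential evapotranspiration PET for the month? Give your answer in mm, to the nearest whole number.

194 mm

10T/I = 10 × 30.6 / 110.6 = 2.7667
(10T/I)^a = 2.7667^2.444 = 12.0269
Uncorrected PET = 16 × 12.0269 = 192.430 mm
Correction = (N/12)(d/30) = (12.1/12)(30/30) = 1.0083
PET = 192.430 × 1.0083 = 194.027 mm/month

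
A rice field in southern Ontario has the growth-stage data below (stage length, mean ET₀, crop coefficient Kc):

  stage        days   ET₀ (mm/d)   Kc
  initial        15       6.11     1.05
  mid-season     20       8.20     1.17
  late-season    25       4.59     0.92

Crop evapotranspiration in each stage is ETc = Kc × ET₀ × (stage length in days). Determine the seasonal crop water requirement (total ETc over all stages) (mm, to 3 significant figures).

394 mm

initial: 1.05 × 6.11 × 15 = 96.23 mm
mid-season: 1.17 × 8.20 × 20 = 191.88 mm
late-season: 0.92 × 4.59 × 25 = 105.57 mm
Seasonal total = 393.68 mm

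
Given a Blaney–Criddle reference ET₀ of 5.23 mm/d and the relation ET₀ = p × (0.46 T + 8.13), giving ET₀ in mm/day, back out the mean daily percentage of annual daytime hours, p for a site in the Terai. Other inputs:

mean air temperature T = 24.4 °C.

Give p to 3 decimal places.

p = ET₀ / (0.46 T + 8.13) = 5.23 / (0.46 × 24.4 + 8.13) = 5.23 / 19.354 = 0.2702

0.270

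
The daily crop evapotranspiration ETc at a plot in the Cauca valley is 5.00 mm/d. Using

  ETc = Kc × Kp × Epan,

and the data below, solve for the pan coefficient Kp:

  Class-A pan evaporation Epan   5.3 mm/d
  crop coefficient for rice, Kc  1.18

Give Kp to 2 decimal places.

0.80

ETc = Kc × Kp × Epan  ⇒  Kp = ETc / (Kc × Epan)
Kp = 5.00 / (1.18 × 5.3) = 5.00 / 6.254 = 0.7995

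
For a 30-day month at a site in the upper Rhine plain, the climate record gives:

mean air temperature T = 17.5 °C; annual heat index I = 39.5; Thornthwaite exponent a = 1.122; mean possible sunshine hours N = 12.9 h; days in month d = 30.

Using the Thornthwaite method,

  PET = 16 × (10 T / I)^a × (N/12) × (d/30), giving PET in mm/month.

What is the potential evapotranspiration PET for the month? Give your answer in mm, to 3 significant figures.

91.4 mm

10T/I = 10 × 17.5 / 39.5 = 4.4304
(10T/I)^a = 4.4304^1.122 = 5.3126
Uncorrected PET = 16 × 5.3126 = 85.002 mm
Correction = (N/12)(d/30) = (12.9/12)(30/30) = 1.0750
PET = 85.002 × 1.0750 = 91.377 mm/month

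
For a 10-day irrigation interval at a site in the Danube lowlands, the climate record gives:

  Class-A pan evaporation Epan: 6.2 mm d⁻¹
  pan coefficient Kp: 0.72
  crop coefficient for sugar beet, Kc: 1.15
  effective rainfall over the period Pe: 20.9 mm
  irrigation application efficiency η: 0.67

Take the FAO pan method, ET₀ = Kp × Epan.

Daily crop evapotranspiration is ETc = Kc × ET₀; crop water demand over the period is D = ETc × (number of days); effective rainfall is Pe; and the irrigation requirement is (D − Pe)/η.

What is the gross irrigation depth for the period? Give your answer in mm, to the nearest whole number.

45 mm

ET₀ = 0.72 × 6.2 = 4.4640 mm/d
ETc = Kc × ET₀ = 1.15 × 4.4640 = 5.1336 mm/d
Crop demand D = ETc × 10 d = 5.1336 × 10 = 51.336 mm
D − Pe = 51.336 − 20.9 = 30.436 mm
Gross irrigation = 30.436 / 0.67 = 45.427 mm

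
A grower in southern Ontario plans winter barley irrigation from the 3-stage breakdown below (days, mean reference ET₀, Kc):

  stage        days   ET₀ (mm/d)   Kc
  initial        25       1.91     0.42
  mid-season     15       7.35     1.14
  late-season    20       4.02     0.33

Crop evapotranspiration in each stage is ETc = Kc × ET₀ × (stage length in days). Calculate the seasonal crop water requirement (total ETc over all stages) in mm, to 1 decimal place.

172.3 mm

initial: 0.42 × 1.91 × 25 = 20.06 mm
mid-season: 1.14 × 7.35 × 15 = 125.69 mm
late-season: 0.33 × 4.02 × 20 = 26.53 mm
Seasonal total = 172.28 mm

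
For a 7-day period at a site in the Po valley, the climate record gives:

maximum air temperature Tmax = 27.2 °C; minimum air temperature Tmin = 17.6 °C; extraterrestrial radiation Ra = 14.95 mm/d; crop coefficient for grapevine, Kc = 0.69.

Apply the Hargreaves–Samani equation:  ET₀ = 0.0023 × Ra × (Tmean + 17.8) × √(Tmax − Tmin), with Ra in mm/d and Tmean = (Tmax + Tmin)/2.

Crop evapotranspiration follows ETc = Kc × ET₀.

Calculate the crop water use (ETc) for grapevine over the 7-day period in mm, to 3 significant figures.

Tmean = (27.2 + 17.6)/2 = 22.40 °C
ET₀ = 0.0023 × 14.95 × (22.40 + 17.8) × √9.6 = 0.0023 × 14.95 × 40.20 × 3.0984 = 4.2828 mm/d
ETc = Kc × ET₀ = 0.69 × 4.2828 = 2.9551 mm/d
Over 7 days: 2.9551 × 7 = 20.686 mm

20.7 mm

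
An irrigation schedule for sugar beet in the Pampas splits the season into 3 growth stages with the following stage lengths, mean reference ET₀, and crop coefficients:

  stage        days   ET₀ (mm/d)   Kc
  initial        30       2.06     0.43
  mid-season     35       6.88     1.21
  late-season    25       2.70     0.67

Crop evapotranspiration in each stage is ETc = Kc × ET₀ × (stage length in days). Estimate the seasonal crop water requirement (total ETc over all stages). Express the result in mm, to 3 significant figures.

initial: 0.43 × 2.06 × 30 = 26.57 mm
mid-season: 1.21 × 6.88 × 35 = 291.37 mm
late-season: 0.67 × 2.70 × 25 = 45.23 mm
Seasonal total = 363.17 mm

363 mm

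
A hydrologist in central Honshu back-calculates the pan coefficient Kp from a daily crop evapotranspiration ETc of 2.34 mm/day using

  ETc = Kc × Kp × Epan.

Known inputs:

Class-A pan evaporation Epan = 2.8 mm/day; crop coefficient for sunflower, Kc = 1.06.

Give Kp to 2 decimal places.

ETc = Kc × Kp × Epan  ⇒  Kp = ETc / (Kc × Epan)
Kp = 2.34 / (1.06 × 2.8) = 2.34 / 2.968 = 0.7884

0.79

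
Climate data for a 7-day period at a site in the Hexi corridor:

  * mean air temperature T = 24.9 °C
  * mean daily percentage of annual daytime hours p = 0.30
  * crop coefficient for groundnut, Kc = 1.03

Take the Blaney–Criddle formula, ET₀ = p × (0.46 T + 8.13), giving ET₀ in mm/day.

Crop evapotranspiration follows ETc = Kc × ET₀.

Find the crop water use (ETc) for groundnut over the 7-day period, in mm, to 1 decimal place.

ET₀ = 0.30 × (0.46 × 24.9 + 8.13) = 0.30 × 19.584 = 5.8752 mm/d
ETc = Kc × ET₀ = 1.03 × 5.8752 = 6.0515 mm/d
Over 7 days: 6.0515 × 7 = 42.361 mm

42.4 mm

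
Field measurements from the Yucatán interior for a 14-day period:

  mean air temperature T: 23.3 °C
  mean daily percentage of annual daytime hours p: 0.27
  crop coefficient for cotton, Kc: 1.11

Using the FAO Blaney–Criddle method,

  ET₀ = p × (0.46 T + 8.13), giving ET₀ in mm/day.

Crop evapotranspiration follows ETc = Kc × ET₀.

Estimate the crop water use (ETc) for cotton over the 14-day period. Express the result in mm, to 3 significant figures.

79.1 mm

ET₀ = 0.27 × (0.46 × 23.3 + 8.13) = 0.27 × 18.848 = 5.0890 mm/d
ETc = Kc × ET₀ = 1.11 × 5.0890 = 5.6488 mm/d
Over 14 days: 5.6488 × 14 = 79.083 mm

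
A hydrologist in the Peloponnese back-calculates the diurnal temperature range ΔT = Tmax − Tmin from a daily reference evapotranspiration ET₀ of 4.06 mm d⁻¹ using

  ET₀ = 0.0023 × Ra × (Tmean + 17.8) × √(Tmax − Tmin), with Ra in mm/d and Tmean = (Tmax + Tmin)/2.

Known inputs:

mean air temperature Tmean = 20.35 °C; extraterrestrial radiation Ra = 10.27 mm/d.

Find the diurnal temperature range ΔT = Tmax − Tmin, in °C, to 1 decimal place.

20.3 °C

√ΔT = ET₀ / [0.0023 × Ra × (Tmean+17.8)] = 4.06 / (0.0023 × 10.27 × 38.15) = 4.5054
ΔT = 4.5054² = 20.299 °C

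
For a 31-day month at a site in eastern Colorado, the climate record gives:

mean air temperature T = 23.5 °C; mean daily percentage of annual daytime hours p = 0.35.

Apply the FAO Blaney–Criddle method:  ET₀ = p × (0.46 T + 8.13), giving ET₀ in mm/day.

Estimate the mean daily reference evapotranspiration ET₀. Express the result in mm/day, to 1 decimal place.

6.6 mm/day

ET₀ = 0.35 × (0.46 × 23.5 + 8.13) = 0.35 × 18.940 = 6.6290 mm/d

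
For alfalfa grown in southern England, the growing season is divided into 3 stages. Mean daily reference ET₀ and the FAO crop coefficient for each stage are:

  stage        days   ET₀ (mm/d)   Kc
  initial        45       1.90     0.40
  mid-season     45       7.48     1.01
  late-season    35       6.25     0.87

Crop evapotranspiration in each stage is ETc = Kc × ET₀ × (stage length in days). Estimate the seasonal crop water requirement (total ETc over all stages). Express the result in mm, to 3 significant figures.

initial: 0.40 × 1.90 × 45 = 34.20 mm
mid-season: 1.01 × 7.48 × 45 = 339.97 mm
late-season: 0.87 × 6.25 × 35 = 190.31 mm
Seasonal total = 564.48 mm

564 mm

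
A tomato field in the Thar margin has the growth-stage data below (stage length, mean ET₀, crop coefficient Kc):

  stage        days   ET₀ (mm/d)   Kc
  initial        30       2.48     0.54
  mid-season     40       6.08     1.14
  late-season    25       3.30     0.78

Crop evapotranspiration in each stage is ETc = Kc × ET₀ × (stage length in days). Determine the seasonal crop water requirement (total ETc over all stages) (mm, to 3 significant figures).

initial: 0.54 × 2.48 × 30 = 40.18 mm
mid-season: 1.14 × 6.08 × 40 = 277.25 mm
late-season: 0.78 × 3.30 × 25 = 64.35 mm
Seasonal total = 381.78 mm

382 mm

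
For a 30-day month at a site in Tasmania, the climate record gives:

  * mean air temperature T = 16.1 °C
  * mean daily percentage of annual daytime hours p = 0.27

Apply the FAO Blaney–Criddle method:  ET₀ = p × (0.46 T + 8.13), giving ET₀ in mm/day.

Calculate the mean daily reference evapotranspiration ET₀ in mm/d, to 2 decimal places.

4.19 mm/d

ET₀ = 0.27 × (0.46 × 16.1 + 8.13) = 0.27 × 15.536 = 4.1947 mm/d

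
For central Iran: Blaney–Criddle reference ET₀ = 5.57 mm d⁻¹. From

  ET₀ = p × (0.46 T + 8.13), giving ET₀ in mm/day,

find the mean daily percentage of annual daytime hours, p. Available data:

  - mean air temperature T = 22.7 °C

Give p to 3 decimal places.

p = ET₀ / (0.46 T + 8.13) = 5.57 / (0.46 × 22.7 + 8.13) = 5.57 / 18.572 = 0.2999

0.300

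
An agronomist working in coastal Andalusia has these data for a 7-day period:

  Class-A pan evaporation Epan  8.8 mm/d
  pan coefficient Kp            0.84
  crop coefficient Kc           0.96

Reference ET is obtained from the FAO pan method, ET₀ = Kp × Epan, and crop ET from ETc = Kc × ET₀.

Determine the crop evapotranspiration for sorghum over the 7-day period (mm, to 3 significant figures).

ET₀ = 0.84 × 8.8 = 7.3920 mm/d
ETc = Kc × ET₀ = 0.96 × 7.3920 = 7.0963 mm/d
Over 7 days: 7.0963 × 7 = 49.674 mm

49.7 mm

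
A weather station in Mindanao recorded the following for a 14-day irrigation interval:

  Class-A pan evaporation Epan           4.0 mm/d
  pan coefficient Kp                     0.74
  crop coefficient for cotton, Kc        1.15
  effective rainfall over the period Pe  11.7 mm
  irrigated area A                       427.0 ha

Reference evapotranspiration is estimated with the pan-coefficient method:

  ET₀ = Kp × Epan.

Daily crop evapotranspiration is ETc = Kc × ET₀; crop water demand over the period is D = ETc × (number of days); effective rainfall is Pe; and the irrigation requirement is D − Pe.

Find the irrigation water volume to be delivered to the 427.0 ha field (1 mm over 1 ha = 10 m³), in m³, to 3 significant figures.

ET₀ = 0.74 × 4.0 = 2.9600 mm/d
ETc = Kc × ET₀ = 1.15 × 2.9600 = 3.4040 mm/d
Crop demand D = ETc × 14 d = 3.4040 × 14 = 47.656 mm
D − Pe = 47.656 − 11.7 = 35.956 mm
Volume = 35.956 mm × 427.0 ha × 10 = 153532.1 m³

154000 m³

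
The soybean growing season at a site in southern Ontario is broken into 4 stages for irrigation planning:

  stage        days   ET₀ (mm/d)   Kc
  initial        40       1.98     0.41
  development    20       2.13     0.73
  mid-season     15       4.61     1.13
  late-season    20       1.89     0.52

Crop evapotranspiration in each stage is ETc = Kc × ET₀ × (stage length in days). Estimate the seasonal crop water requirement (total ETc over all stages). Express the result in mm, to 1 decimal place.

initial: 0.41 × 1.98 × 40 = 32.47 mm
development: 0.73 × 2.13 × 20 = 31.10 mm
mid-season: 1.13 × 4.61 × 15 = 78.14 mm
late-season: 0.52 × 1.89 × 20 = 19.66 mm
Seasonal total = 161.37 mm

161.4 mm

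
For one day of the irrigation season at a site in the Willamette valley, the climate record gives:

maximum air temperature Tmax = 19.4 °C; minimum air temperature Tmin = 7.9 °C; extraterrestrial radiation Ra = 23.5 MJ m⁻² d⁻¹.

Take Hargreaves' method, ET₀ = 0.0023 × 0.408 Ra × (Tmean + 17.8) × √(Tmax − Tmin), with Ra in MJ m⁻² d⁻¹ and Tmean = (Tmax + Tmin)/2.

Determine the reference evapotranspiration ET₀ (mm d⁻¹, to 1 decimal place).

2.4 mm d⁻¹

Tmean = (19.4 + 7.9)/2 = 13.65 °C
0.408 Ra = 0.408 × 23.5 = 9.5880 mm/d equivalent
ET₀ = 0.0023 × 9.5880 × (13.65 + 17.8) × √11.5 = 0.0023 × 9.5880 × 31.45 × 3.3912 = 2.3520 mm/d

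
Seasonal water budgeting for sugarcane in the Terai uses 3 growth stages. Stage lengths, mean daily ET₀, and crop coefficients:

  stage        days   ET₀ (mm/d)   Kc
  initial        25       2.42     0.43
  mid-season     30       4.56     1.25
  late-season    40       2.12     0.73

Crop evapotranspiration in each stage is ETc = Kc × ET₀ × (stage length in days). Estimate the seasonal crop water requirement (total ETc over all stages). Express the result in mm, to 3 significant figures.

259 mm

initial: 0.43 × 2.42 × 25 = 26.02 mm
mid-season: 1.25 × 4.56 × 30 = 171.00 mm
late-season: 0.73 × 2.12 × 40 = 61.90 mm
Seasonal total = 258.92 mm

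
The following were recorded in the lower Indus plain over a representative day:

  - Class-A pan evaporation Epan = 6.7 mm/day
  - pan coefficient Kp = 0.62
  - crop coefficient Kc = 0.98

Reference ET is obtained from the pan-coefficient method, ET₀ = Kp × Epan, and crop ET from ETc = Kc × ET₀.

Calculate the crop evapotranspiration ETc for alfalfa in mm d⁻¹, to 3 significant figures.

4.07 mm d⁻¹

ET₀ = 0.62 × 6.7 = 4.1540 mm/d
ETc = Kc × ET₀ = 0.98 × 4.1540 = 4.0709 mm/d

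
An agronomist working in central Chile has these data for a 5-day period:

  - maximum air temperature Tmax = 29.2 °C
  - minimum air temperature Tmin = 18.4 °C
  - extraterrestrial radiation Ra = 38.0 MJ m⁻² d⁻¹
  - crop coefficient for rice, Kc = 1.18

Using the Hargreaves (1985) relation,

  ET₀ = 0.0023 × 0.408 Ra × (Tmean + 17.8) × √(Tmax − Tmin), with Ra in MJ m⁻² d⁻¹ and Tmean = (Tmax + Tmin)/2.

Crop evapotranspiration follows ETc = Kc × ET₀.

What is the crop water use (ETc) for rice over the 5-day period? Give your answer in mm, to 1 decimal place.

Tmean = (29.2 + 18.4)/2 = 23.80 °C
0.408 Ra = 0.408 × 38.0 = 15.5040 mm/d equivalent
ET₀ = 0.0023 × 15.5040 × (23.80 + 17.8) × √10.8 = 0.0023 × 15.5040 × 41.60 × 3.2863 = 4.8750 mm/d
ETc = Kc × ET₀ = 1.18 × 4.8750 = 5.7525 mm/d
Over 5 days: 5.7525 × 5 = 28.763 mm

28.8 mm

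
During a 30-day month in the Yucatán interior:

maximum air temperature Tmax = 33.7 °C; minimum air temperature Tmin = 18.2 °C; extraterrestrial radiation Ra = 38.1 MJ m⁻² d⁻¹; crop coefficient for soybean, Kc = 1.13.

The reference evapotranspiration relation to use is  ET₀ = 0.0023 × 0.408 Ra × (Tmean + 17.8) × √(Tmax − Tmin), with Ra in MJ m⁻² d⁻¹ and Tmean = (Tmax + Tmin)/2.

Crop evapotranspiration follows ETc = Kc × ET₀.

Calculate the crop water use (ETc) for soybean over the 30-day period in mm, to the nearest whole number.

Tmean = (33.7 + 18.2)/2 = 25.95 °C
0.408 Ra = 0.408 × 38.1 = 15.5448 mm/d equivalent
ET₀ = 0.0023 × 15.5448 × (25.95 + 17.8) × √15.5 = 0.0023 × 15.5448 × 43.75 × 3.9370 = 6.1582 mm/d
ETc = Kc × ET₀ = 1.13 × 6.1582 = 6.9588 mm/d
Over 30 days: 6.9588 × 30 = 208.764 mm

209 mm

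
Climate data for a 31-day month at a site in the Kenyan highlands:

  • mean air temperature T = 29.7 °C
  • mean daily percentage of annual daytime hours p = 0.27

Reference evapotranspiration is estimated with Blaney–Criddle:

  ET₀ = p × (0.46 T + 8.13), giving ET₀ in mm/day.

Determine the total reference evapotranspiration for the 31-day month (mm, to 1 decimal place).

ET₀ = 0.27 × (0.46 × 29.7 + 8.13) = 0.27 × 21.792 = 5.8838 mm/d
Monthly total = 5.8838 × 31 = 182.398 mm

182.4 mm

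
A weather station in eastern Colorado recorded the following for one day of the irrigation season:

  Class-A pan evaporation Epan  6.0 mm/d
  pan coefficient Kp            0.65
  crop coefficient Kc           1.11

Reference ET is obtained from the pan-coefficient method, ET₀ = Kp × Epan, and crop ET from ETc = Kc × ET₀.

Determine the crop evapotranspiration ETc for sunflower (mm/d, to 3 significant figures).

4.33 mm/d

ET₀ = 0.65 × 6.0 = 3.9000 mm/d
ETc = Kc × ET₀ = 1.11 × 3.9000 = 4.3290 mm/d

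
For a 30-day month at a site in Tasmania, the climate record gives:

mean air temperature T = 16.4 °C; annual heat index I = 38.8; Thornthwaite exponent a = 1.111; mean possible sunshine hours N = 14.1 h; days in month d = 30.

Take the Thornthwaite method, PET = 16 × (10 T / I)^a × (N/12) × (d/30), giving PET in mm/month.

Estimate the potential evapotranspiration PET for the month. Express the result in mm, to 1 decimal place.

93.3 mm

10T/I = 10 × 16.4 / 38.8 = 4.2268
(10T/I)^a = 4.2268^1.111 = 4.9602
Uncorrected PET = 16 × 4.9602 = 79.363 mm
Correction = (N/12)(d/30) = (14.1/12)(30/30) = 1.1750
PET = 79.363 × 1.1750 = 93.252 mm/month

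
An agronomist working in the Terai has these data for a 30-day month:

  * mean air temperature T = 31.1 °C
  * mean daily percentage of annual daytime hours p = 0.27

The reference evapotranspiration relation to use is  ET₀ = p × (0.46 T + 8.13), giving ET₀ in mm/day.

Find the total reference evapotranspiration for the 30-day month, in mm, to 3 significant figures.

ET₀ = 0.27 × (0.46 × 31.1 + 8.13) = 0.27 × 22.436 = 6.0577 mm/d
Monthly total = 6.0577 × 30 = 181.731 mm

182 mm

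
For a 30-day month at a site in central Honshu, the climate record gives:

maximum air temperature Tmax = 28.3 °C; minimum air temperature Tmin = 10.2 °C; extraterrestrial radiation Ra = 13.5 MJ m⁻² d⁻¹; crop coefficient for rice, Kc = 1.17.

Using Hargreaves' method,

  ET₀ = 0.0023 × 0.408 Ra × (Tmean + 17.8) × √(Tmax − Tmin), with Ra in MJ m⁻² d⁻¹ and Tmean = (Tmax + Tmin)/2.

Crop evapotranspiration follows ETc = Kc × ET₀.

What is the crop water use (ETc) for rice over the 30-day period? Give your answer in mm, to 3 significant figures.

Tmean = (28.3 + 10.2)/2 = 19.25 °C
0.408 Ra = 0.408 × 13.5 = 5.5080 mm/d equivalent
ET₀ = 0.0023 × 5.5080 × (19.25 + 17.8) × √18.1 = 0.0023 × 5.5080 × 37.05 × 4.2544 = 1.9969 mm/d
ETc = Kc × ET₀ = 1.17 × 1.9969 = 2.3364 mm/d
Over 30 days: 2.3364 × 30 = 70.092 mm

70.1 mm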